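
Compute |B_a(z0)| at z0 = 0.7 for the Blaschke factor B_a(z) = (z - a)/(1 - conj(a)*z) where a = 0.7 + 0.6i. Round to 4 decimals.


Step 1: Numerator z0 - a = 0.7 - (0.7 + 0.6i) = 0 - 0.6i
Step 2: Denominator 1 - conj(a)*z0 = 1 - (0.7 - 0.6i)*0.7 = 0.51 + 0.42i
Step 3: |z0 - a|^2 = 0^2 + (-0.6)^2 = 0.36; |1 - conj(a)*z0|^2 = 0.51^2 + 0.42^2 = 0.4365
Step 4: |B_a(0.7)| = sqrt(0.36 / 0.4365) = sqrt(0.824742)
Step 5: = 0.9082

0.9082


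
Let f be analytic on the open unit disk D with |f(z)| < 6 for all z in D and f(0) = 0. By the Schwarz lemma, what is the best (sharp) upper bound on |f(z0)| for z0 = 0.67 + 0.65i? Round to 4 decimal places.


Step 1: g = f/6 maps D -> D with g(0) = 0, so by the Schwarz lemma |g(z)| <= |z|, i.e. |f(z)| <= 6|z|; this is sharp (f(z) = 6z).
Step 2: |z0|^2 = 0.67^2 + 0.65^2 = 0.8714
Step 3: |z0| = sqrt(0.8714) = 0.933488
Step 4: Best bound = 6 * |z0| = 6 * 0.933488 = 5.6009

5.6009


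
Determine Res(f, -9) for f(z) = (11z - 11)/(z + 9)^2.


Step 1: Pole of order 2 at z = -9
Step 2: Res = lim d/dz [(z + 9)^2 * f(z)] as z -> -9
Step 3: (z + 9)^2 * f(z) = 11z - 11
Step 4: d/dz[11z - 11] = 11

11


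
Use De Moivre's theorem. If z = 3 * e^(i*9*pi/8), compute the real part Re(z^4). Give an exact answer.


Step 1: By De Moivre's theorem, z^4 = 3^4 * e^(i*4*9*pi/8) = 81 * (cos(9*pi/2) + i*sin(9*pi/2))
Step 2: |z|^4 = 3^4 = 81
Step 3: Reduce the angle mod 2*pi: 9*pi/2 - 4*pi = pi/2
Step 4: cos(pi/2) = 0
Step 5: Re(z^4) = 81 * 0 = 0

0


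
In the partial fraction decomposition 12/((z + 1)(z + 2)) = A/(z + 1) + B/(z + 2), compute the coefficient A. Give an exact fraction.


Step 1: Multiply both sides by (z + 1) and set z = -1
Step 2: A = 12 / (-1 + 2)
Step 3: A = 12 / 1
Step 4: A = 12

12


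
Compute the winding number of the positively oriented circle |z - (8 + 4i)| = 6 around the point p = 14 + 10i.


Step 1: Center c = (8, 4), radius = 6
Step 2: |p - c|^2 = 6^2 + 6^2 = 72
Step 3: r^2 = 36
Step 4: |p-c| > r so winding number = 0

0


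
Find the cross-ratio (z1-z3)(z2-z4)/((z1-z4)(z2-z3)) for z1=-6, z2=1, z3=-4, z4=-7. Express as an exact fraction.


Step 1: (z1-z3)(z2-z4) = (-2) * 8 = -16
Step 2: (z1-z4)(z2-z3) = 1 * 5 = 5
Step 3: Cross-ratio = -16/5 = -16/5

-16/5


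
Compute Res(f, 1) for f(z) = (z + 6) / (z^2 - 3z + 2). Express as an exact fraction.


Step 1: Q(z) = z^2 - 3z + 2 = (z - 1)(z - 2)
Step 2: Q'(z) = 2z - 3
Step 3: Q'(1) = -1, P(1) = 7
Step 4: Res = P(1)/Q'(1) = 7/(-1) = -7

-7


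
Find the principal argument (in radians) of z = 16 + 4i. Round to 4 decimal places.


Step 1: z = 16 + 4i
Step 2: arg(z) = atan2(4, 16)
Step 3: arg(z) = 0.245

0.245


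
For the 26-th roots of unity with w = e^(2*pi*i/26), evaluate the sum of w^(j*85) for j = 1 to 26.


Step 1: The sum sum_{j=1}^{n} w^(k*j) equals n if n | k, else 0.
Step 2: Here n = 26, k = 85
Step 3: Does n divide k? 26 | 85 -> False
Step 4: Sum = 0

0


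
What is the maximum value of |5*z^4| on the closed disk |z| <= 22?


Step 1: On |z| = 22, |f(z)| = 5 * |z|^4 = 5 * 22^4
Step 2: By maximum modulus principle, maximum is on boundary.
Step 3: Maximum = 5 * 234256 = 1171280

1171280


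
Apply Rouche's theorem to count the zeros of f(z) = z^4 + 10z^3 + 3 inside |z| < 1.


Step 1: On |z| = 1 the three terms have sizes |z^4| = 1^4 = 1, |10z^3| = 10*1^3 = 10, |3| = 3
Step 2: The dominant term is g(z) = 10z^3; let h(z) = z^4 + 3 so f = g + h
Step 3: On |z| = 1: |g| = 10 and |h| <= 1 + 3 = 4
Step 4: Since 10 > 4, |h| < |g| on |z| = 1, so by Rouche f has the same number of zeros as g inside |z| < 1
Step 5: g(z) = 10z^3 has 3 zeros (at the origin, multiplicity 3) inside |z| < 1. Answer = 3

3


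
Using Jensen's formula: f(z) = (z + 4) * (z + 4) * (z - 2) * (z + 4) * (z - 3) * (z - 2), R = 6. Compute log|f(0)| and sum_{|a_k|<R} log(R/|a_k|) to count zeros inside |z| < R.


Jensen's formula: (1/2pi)*integral log|f(Re^it)|dt = log|f(0)| + sum_{|a_k|<R} log(R/|a_k|)
Step 1: f(0) = 4 * 4 * (-2) * 4 * (-3) * (-2) = -768
Step 2: log|f(0)| = log|-4| + log|-4| + log|2| + log|-4| + log|3| + log|2| = 6.6438
Step 3: Zeros inside |z| < 6: -4, -4, 2, -4, 3, 2
Step 4: Jensen sum = log(6/4) + log(6/4) + log(6/2) + log(6/4) + log(6/3) + log(6/2) = 4.1068
Step 5: n(R) = number of terms in the Jensen sum = count of zeros inside |z| < 6 = 6

6


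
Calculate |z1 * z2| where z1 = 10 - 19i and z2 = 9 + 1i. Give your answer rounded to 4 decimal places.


Step 1: |z1| = sqrt(10^2 + (-19)^2) = sqrt(461)
Step 2: |z2| = sqrt(9^2 + 1^2) = sqrt(82)
Step 3: |z1*z2| = |z1|*|z2| = sqrt(461) * sqrt(82) = sqrt(461 * 82) = sqrt(37802)
Step 4: = 194.4274

194.4274


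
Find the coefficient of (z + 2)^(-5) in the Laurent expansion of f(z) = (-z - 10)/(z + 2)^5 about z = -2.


Step 1: Write the numerator in powers of (z + 2): -z - 10 = -(z + 2) + (-1*(-2) - 10) = -(z + 2) - 8
Step 2: Divide by (z + 2)^5: f(z) = -8(z + 2)^(-5) - (z + 2)^(-4)
Step 3: This finite sum is the Laurent series of f about z = -2.
Step 4: Coefficient of (z + 2)^(-5) = -1*(-2) - 10 = -8

-8


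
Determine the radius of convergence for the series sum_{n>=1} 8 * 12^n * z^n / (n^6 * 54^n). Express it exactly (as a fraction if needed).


Step 1: General term a_n = 8 * 12^n / (n^6 * 54^n)
Step 2: By the root test, |a_n|^(1/n) = 8^(1/n) * 12 / (n^(6/n) * 54) -> 12/54 as n -> infinity (since 8^(1/n) -> 1 and n^(6/n) -> 1)
Step 3: R = 1/lim|a_n|^(1/n) = 54/12 = 9/2

9/2


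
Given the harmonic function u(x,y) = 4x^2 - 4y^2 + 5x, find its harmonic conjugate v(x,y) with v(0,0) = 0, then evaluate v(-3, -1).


Step 1: v_x = -u_y = 8y + 0
Step 2: v_y = u_x = 8x + 5
Step 3: v = 8xy + 5y + C
Step 4: v(0,0) = 0 => C = 0
Step 5: v(-3, -1) = 19

19


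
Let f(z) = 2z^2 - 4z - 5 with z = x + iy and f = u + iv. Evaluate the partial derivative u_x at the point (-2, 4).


Step 1: f(z) = 2(x+iy)^2 - 4(x+iy) - 5
Step 2: u = 2(x^2 - y^2) - 4x - 5
Step 3: u_x = 4x - 4
Step 4: At (-2, 4): u_x = -8 - 4 = -12

-12


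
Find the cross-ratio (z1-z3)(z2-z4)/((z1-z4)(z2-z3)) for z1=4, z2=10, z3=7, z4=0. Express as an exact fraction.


Step 1: (z1-z3)(z2-z4) = (-3) * 10 = -30
Step 2: (z1-z4)(z2-z3) = 4 * 3 = 12
Step 3: Cross-ratio = -30/12 = -5/2

-5/2


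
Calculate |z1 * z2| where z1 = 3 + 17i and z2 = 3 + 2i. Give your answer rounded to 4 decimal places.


Step 1: |z1| = sqrt(3^2 + 17^2) = sqrt(298)
Step 2: |z2| = sqrt(3^2 + 2^2) = sqrt(13)
Step 3: |z1*z2| = |z1|*|z2| = sqrt(298) * sqrt(13) = sqrt(298 * 13) = sqrt(3874)
Step 4: = 62.2415

62.2415


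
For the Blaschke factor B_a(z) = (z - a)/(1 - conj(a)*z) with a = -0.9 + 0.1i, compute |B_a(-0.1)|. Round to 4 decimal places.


Step 1: Numerator z0 - a = -0.1 - (-0.9 + 0.1i) = 0.8 - 0.1i
Step 2: Denominator 1 - conj(a)*z0 = 1 - (-0.9 - 0.1i)*(-0.1) = 0.91 - 0.01i
Step 3: |z0 - a|^2 = 0.8^2 + (-0.1)^2 = 0.65; |1 - conj(a)*z0|^2 = 0.91^2 + (-0.01)^2 = 0.8282
Step 4: |B_a(-0.1)| = sqrt(0.65 / 0.8282) = sqrt(0.784835)
Step 5: = 0.8859

0.8859


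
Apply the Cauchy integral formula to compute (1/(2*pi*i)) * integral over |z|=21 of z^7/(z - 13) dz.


Step 1: f(z) = z^7, a = 13 is inside |z| = 21
Step 2: By Cauchy integral formula: (1/(2pi*i)) * integral = f(a)
Step 3: f(13) = 13^7 = 62748517

62748517


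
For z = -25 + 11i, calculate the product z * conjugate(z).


Step 1: conj(z) = -25 - 11i
Step 2: z * conj(z) = (-25)^2 + 11^2
Step 3: = 625 + 121 = 746

746


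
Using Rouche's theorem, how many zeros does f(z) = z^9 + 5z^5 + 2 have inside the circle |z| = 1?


Step 1: On |z| = 1 the three terms have sizes |z^9| = 1^9 = 1, |5z^5| = 5*1^5 = 5, |2| = 2
Step 2: The dominant term is g(z) = 5z^5; let h(z) = z^9 + 2 so f = g + h
Step 3: On |z| = 1: |g| = 5 and |h| <= 1 + 2 = 3
Step 4: Since 5 > 3, |h| < |g| on |z| = 1, so by Rouche f has the same number of zeros as g inside |z| < 1
Step 5: g(z) = 5z^5 has 5 zeros (at the origin, multiplicity 5) inside |z| < 1. Answer = 5

5


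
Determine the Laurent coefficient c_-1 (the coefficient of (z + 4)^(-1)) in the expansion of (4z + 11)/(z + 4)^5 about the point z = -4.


Step 1: Write the numerator in powers of (z + 4): 4z + 11 = 4(z + 4) + (4*(-4) + 11) = 4(z + 4) - 5
Step 2: Divide by (z + 4)^5: f(z) = -5(z + 4)^(-5) + 4(z + 4)^(-4)
Step 3: This finite sum is the Laurent series of f about z = -4.
Step 4: Only the powers -5 and -4 appear, so the coefficient of (z + 4)^(-1) = 0

0


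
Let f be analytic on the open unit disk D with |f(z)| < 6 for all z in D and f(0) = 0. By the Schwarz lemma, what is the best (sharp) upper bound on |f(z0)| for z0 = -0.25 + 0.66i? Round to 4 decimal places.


Step 1: g = f/6 maps D -> D with g(0) = 0, so by the Schwarz lemma |g(z)| <= |z|, i.e. |f(z)| <= 6|z|; this is sharp (f(z) = 6z).
Step 2: |z0|^2 = (-0.25)^2 + 0.66^2 = 0.4981
Step 3: |z0| = sqrt(0.4981) = 0.705762
Step 4: Best bound = 6 * |z0| = 6 * 0.705762 = 4.2346

4.2346


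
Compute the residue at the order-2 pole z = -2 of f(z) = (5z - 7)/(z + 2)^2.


Step 1: Pole of order 2 at z = -2
Step 2: Res = lim d/dz [(z + 2)^2 * f(z)] as z -> -2
Step 3: (z + 2)^2 * f(z) = 5z - 7
Step 4: d/dz[5z - 7] = 5

5


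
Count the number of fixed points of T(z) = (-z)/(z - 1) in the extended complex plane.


Step 1: Fixed points satisfy T(z) = z
Step 2: z^2 = 0
Step 3: Discriminant = 0^2 - 4*1*0 = 0
Step 4: Number of fixed points = 1

1


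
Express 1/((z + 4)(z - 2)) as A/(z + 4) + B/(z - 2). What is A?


Step 1: Multiply both sides by (z + 4) and set z = -4
Step 2: A = 1 / (-4 - 2)
Step 3: A = 1 / (-6)
Step 4: A = -1/6

-1/6


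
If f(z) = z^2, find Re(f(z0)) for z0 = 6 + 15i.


Step 1: z0 = 6 + 15i
Step 2: z0^2 = 6^2 - 15^2 + 180i
Step 3: real part = 36 - 225 = -189

-189


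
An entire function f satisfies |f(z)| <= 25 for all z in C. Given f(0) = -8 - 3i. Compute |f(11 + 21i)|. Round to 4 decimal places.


Step 1: By Liouville's theorem, a bounded entire function is constant.
Step 2: f(z) = f(0) = -8 - 3i for all z.
Step 3: |f(w)| = |-8 - 3i| = sqrt(64 + 9)
Step 4: = 8.544

8.544


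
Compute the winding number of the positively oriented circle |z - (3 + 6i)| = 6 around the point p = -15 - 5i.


Step 1: Center c = (3, 6), radius = 6
Step 2: |p - c|^2 = (-18)^2 + (-11)^2 = 445
Step 3: r^2 = 36
Step 4: |p-c| > r so winding number = 0

0


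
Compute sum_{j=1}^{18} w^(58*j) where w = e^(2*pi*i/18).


Step 1: The sum sum_{j=1}^{n} w^(k*j) equals n if n | k, else 0.
Step 2: Here n = 18, k = 58
Step 3: Does n divide k? 18 | 58 -> False
Step 4: Sum = 0

0


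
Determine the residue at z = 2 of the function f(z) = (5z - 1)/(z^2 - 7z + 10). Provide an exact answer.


Step 1: Q(z) = z^2 - 7z + 10 = (z - 2)(z - 5)
Step 2: Q'(z) = 2z - 7
Step 3: Q'(2) = -3, P(2) = 9
Step 4: Res = P(2)/Q'(2) = 9/(-3) = -3

-3


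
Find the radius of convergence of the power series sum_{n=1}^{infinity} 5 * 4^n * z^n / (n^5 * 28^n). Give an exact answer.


Step 1: General term a_n = 5 * 4^n / (n^5 * 28^n)
Step 2: By the root test, |a_n|^(1/n) = 5^(1/n) * 4 / (n^(5/n) * 28) -> 4/28 as n -> infinity (since 5^(1/n) -> 1 and n^(5/n) -> 1)
Step 3: R = 1/lim|a_n|^(1/n) = 28/4 = 7

7


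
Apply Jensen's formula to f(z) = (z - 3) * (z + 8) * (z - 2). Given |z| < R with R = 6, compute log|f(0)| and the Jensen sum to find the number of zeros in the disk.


Jensen's formula: (1/2pi)*integral log|f(Re^it)|dt = log|f(0)| + sum_{|a_k|<R} log(R/|a_k|)
Step 1: f(0) = (-3) * 8 * (-2) = 48
Step 2: log|f(0)| = log|3| + log|-8| + log|2| = 3.8712
Step 3: Zeros inside |z| < 6: 3, 2
Step 4: Jensen sum = log(6/3) + log(6/2) = 1.7918
Step 5: n(R) = number of terms in the Jensen sum = count of zeros inside |z| < 6 = 2

2


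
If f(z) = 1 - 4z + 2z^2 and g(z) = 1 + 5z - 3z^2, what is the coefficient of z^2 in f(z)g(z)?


Step 1: z^2 term in f*g comes from: (1)*(-3z^2) + (-4z)*(5z) + (2z^2)*(1)
Step 2: = -3 - 20 + 2
Step 3: = -21

-21


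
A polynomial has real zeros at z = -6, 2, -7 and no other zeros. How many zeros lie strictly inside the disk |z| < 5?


Step 1: Check each root:
  z = -6: |-6| = 6 >= 5
  z = 2: |2| = 2 < 5
  z = -7: |-7| = 7 >= 5
Step 2: Count = 1

1


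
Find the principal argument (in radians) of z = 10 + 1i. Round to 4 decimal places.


Step 1: z = 10 + 1i
Step 2: arg(z) = atan2(1, 10)
Step 3: arg(z) = 0.0997

0.0997


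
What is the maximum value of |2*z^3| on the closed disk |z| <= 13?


Step 1: On |z| = 13, |f(z)| = 2 * |z|^3 = 2 * 13^3
Step 2: By maximum modulus principle, maximum is on boundary.
Step 3: Maximum = 2 * 2197 = 4394

4394


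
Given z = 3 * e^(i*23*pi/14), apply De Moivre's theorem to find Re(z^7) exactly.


Step 1: By De Moivre's theorem, z^7 = 3^7 * e^(i*7*23*pi/14) = 2187 * (cos(23*pi/2) + i*sin(23*pi/2))
Step 2: |z|^7 = 3^7 = 2187
Step 3: Reduce the angle mod 2*pi: 23*pi/2 - 10*pi = 3*pi/2
Step 4: cos(3*pi/2) = 0
Step 5: Re(z^7) = 2187 * 0 = 0

0


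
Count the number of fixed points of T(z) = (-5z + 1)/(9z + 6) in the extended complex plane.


Step 1: Fixed points satisfy T(z) = z
Step 2: 9z^2 + 11z - 1 = 0
Step 3: Discriminant = 11^2 - 4*9*(-1) = 157
Step 4: Number of fixed points = 2

2


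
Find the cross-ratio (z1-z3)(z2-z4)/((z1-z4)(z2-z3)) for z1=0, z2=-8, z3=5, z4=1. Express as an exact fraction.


Step 1: (z1-z3)(z2-z4) = (-5) * (-9) = 45
Step 2: (z1-z4)(z2-z3) = (-1) * (-13) = 13
Step 3: Cross-ratio = 45/13 = 45/13

45/13


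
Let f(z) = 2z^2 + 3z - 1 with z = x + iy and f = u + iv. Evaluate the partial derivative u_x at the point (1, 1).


Step 1: f(z) = 2(x+iy)^2 + 3(x+iy) - 1
Step 2: u = 2(x^2 - y^2) + 3x - 1
Step 3: u_x = 4x + 3
Step 4: At (1, 1): u_x = 4 + 3 = 7

7


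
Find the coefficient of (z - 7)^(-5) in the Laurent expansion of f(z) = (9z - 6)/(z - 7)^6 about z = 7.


Step 1: Write the numerator in powers of (z - 7): 9z - 6 = 9(z - 7) + (9*7 - 6) = 9(z - 7) + 57
Step 2: Divide by (z - 7)^6: f(z) = 57(z - 7)^(-6) + 9(z - 7)^(-5)
Step 3: This finite sum is the Laurent series of f about z = 7.
Step 4: Coefficient of (z - 7)^(-5) = coefficient of (z - 7) in the re-centred numerator = 9

9


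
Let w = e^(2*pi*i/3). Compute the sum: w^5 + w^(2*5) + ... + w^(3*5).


Step 1: The sum sum_{j=1}^{n} w^(k*j) equals n if n | k, else 0.
Step 2: Here n = 3, k = 5
Step 3: Does n divide k? 3 | 5 -> False
Step 4: Sum = 0

0


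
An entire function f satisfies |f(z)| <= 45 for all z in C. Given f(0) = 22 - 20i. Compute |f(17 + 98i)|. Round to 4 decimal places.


Step 1: By Liouville's theorem, a bounded entire function is constant.
Step 2: f(z) = f(0) = 22 - 20i for all z.
Step 3: |f(w)| = |22 - 20i| = sqrt(484 + 400)
Step 4: = 29.7321

29.7321


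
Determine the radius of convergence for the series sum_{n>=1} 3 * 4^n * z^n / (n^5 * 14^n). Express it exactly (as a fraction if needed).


Step 1: General term a_n = 3 * 4^n / (n^5 * 14^n)
Step 2: By the root test, |a_n|^(1/n) = 3^(1/n) * 4 / (n^(5/n) * 14) -> 4/14 as n -> infinity (since 3^(1/n) -> 1 and n^(5/n) -> 1)
Step 3: R = 1/lim|a_n|^(1/n) = 14/4 = 7/2

7/2


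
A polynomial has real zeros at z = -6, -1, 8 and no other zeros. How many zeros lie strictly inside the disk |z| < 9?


Step 1: Check each root:
  z = -6: |-6| = 6 < 9
  z = -1: |-1| = 1 < 9
  z = 8: |8| = 8 < 9
Step 2: Count = 3

3


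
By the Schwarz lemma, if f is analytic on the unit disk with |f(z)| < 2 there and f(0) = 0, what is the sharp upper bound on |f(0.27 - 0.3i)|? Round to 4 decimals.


Step 1: g = f/2 maps D -> D with g(0) = 0, so by the Schwarz lemma |g(z)| <= |z|, i.e. |f(z)| <= 2|z|; this is sharp (f(z) = 2z).
Step 2: |z0|^2 = 0.27^2 + (-0.3)^2 = 0.1629
Step 3: |z0| = sqrt(0.1629) = 0.403609
Step 4: Best bound = 2 * |z0| = 2 * 0.403609 = 0.8072

0.8072


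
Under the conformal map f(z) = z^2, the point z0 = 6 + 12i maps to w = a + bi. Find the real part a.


Step 1: z0 = 6 + 12i
Step 2: z0^2 = 6^2 - 12^2 + 144i
Step 3: real part = 36 - 144 = -108

-108


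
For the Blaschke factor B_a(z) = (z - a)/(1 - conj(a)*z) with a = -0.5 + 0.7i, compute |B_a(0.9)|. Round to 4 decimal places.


Step 1: Numerator z0 - a = 0.9 - (-0.5 + 0.7i) = 1.4 - 0.7i
Step 2: Denominator 1 - conj(a)*z0 = 1 - (-0.5 - 0.7i)*0.9 = 1.45 + 0.63i
Step 3: |z0 - a|^2 = 1.4^2 + (-0.7)^2 = 2.45; |1 - conj(a)*z0|^2 = 1.45^2 + 0.63^2 = 2.4994
Step 4: |B_a(0.9)| = sqrt(2.45 / 2.4994) = sqrt(0.980235)
Step 5: = 0.9901

0.9901


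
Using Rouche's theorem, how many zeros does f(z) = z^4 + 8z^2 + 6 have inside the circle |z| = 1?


Step 1: On |z| = 1 the three terms have sizes |z^4| = 1^4 = 1, |8z^2| = 8*1^2 = 8, |6| = 6
Step 2: The dominant term is g(z) = 8z^2; let h(z) = z^4 + 6 so f = g + h
Step 3: On |z| = 1: |g| = 8 and |h| <= 1 + 6 = 7
Step 4: Since 8 > 7, |h| < |g| on |z| = 1, so by Rouche f has the same number of zeros as g inside |z| < 1
Step 5: g(z) = 8z^2 has 2 zeros (at the origin, multiplicity 2) inside |z| < 1. Answer = 2

2


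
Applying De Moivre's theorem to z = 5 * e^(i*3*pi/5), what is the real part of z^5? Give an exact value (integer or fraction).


Step 1: By De Moivre's theorem, z^5 = 5^5 * e^(i*5*3*pi/5) = 3125 * (cos(3*pi) + i*sin(3*pi))
Step 2: |z|^5 = 5^5 = 3125
Step 3: Reduce the angle mod 2*pi: 3*pi - 2*pi = pi
Step 4: cos(pi) = -1
Step 5: Re(z^5) = 3125 * (-1) = -3125

-3125


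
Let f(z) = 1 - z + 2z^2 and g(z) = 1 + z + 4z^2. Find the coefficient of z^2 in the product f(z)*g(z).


Step 1: z^2 term in f*g comes from: (1)*(4z^2) + (-z)*(z) + (2z^2)*(1)
Step 2: = 4 - 1 + 2
Step 3: = 5

5


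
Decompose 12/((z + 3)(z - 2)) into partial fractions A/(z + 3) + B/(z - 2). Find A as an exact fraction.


Step 1: Multiply both sides by (z + 3) and set z = -3
Step 2: A = 12 / (-3 - 2)
Step 3: A = 12 / (-5)
Step 4: A = -12/5

-12/5


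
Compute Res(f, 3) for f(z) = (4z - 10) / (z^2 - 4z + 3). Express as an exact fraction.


Step 1: Q(z) = z^2 - 4z + 3 = (z - 3)(z - 1)
Step 2: Q'(z) = 2z - 4
Step 3: Q'(3) = 2, P(3) = 2
Step 4: Res = P(3)/Q'(3) = 2/2 = 1

1


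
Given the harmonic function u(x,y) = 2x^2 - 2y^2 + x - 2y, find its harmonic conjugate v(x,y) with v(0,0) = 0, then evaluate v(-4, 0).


Step 1: v_x = -u_y = 4y + 2
Step 2: v_y = u_x = 4x + 1
Step 3: v = 4xy + 2x + y + C
Step 4: v(0,0) = 0 => C = 0
Step 5: v(-4, 0) = -8

-8


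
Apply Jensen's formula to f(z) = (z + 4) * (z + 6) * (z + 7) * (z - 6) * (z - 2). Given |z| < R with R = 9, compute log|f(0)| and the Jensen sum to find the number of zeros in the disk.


Jensen's formula: (1/2pi)*integral log|f(Re^it)|dt = log|f(0)| + sum_{|a_k|<R} log(R/|a_k|)
Step 1: f(0) = 4 * 6 * 7 * (-6) * (-2) = 2016
Step 2: log|f(0)| = log|-4| + log|-6| + log|-7| + log|6| + log|2| = 7.6089
Step 3: Zeros inside |z| < 9: -4, -6, -7, 6, 2
Step 4: Jensen sum = log(9/4) + log(9/6) + log(9/7) + log(9/6) + log(9/2) = 3.3773
Step 5: n(R) = number of terms in the Jensen sum = count of zeros inside |z| < 9 = 5

5


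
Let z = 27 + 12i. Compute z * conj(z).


Step 1: conj(z) = 27 - 12i
Step 2: z * conj(z) = 27^2 + 12^2
Step 3: = 729 + 144 = 873

873


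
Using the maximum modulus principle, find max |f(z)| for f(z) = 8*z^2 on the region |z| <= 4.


Step 1: On |z| = 4, |f(z)| = 8 * |z|^2 = 8 * 4^2
Step 2: By maximum modulus principle, maximum is on boundary.
Step 3: Maximum = 8 * 16 = 128

128


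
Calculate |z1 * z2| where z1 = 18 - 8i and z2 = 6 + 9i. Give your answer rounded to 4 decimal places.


Step 1: |z1| = sqrt(18^2 + (-8)^2) = sqrt(388)
Step 2: |z2| = sqrt(6^2 + 9^2) = sqrt(117)
Step 3: |z1*z2| = |z1|*|z2| = sqrt(388) * sqrt(117) = sqrt(388 * 117) = sqrt(45396)
Step 4: = 213.0634

213.0634


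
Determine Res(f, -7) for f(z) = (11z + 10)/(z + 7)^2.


Step 1: Pole of order 2 at z = -7
Step 2: Res = lim d/dz [(z + 7)^2 * f(z)] as z -> -7
Step 3: (z + 7)^2 * f(z) = 11z + 10
Step 4: d/dz[11z + 10] = 11

11


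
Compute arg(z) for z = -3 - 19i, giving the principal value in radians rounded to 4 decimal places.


Step 1: z = -3 - 19i
Step 2: arg(z) = atan2(-19, -3)
Step 3: arg(z) = -1.7274

-1.7274


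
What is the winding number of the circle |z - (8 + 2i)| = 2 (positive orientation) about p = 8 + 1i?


Step 1: Center c = (8, 2), radius = 2
Step 2: |p - c|^2 = 0^2 + (-1)^2 = 1
Step 3: r^2 = 4
Step 4: |p-c| < r so winding number = 1

1


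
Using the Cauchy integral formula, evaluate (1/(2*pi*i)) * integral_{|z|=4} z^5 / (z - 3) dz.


Step 1: f(z) = z^5, a = 3 is inside |z| = 4
Step 2: By Cauchy integral formula: (1/(2pi*i)) * integral = f(a)
Step 3: f(3) = 3^5 = 243

243


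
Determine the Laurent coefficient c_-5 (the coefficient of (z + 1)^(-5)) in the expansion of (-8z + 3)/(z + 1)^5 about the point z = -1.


Step 1: Write the numerator in powers of (z + 1): -8z + 3 = -8(z + 1) + (-8*(-1) + 3) = -8(z + 1) + 11
Step 2: Divide by (z + 1)^5: f(z) = 11(z + 1)^(-5) - 8(z + 1)^(-4)
Step 3: This finite sum is the Laurent series of f about z = -1.
Step 4: Coefficient of (z + 1)^(-5) = -8*(-1) + 3 = 11

11


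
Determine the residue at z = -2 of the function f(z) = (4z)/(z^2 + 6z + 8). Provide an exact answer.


Step 1: Q(z) = z^2 + 6z + 8 = (z + 2)(z + 4)
Step 2: Q'(z) = 2z + 6
Step 3: Q'(-2) = 2, P(-2) = -8
Step 4: Res = P(-2)/Q'(-2) = -8/2 = -4

-4


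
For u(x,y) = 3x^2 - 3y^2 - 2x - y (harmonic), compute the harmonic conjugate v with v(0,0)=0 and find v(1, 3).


Step 1: v_x = -u_y = 6y + 1
Step 2: v_y = u_x = 6x - 2
Step 3: v = 6xy + x - 2y + C
Step 4: v(0,0) = 0 => C = 0
Step 5: v(1, 3) = 13

13


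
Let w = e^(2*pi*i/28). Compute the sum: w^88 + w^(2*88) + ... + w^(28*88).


Step 1: The sum sum_{j=1}^{n} w^(k*j) equals n if n | k, else 0.
Step 2: Here n = 28, k = 88
Step 3: Does n divide k? 28 | 88 -> False
Step 4: Sum = 0

0


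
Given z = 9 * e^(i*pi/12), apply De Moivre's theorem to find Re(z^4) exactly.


Step 1: By De Moivre's theorem, z^4 = 9^4 * e^(i*4*pi/12) = 6561 * (cos(pi/3) + i*sin(pi/3))
Step 2: |z|^4 = 9^4 = 6561
Step 3: The angle pi/3 already lies in [0, 2*pi)
Step 4: cos(pi/3) = 1/2
Step 5: Re(z^4) = 6561 * 1/2 = 6561/2

6561/2


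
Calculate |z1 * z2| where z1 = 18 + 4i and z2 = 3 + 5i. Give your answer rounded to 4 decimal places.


Step 1: |z1| = sqrt(18^2 + 4^2) = sqrt(340)
Step 2: |z2| = sqrt(3^2 + 5^2) = sqrt(34)
Step 3: |z1*z2| = |z1|*|z2| = sqrt(340) * sqrt(34) = sqrt(340 * 34) = sqrt(11560)
Step 4: = 107.5174

107.5174


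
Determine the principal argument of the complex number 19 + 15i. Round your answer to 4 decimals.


Step 1: z = 19 + 15i
Step 2: arg(z) = atan2(15, 19)
Step 3: arg(z) = 0.6683

0.6683


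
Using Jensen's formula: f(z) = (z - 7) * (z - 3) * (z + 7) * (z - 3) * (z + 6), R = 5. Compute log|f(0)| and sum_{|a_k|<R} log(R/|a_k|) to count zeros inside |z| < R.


Jensen's formula: (1/2pi)*integral log|f(Re^it)|dt = log|f(0)| + sum_{|a_k|<R} log(R/|a_k|)
Step 1: f(0) = (-7) * (-3) * 7 * (-3) * 6 = -2646
Step 2: log|f(0)| = log|7| + log|3| + log|-7| + log|3| + log|-6| = 7.8808
Step 3: Zeros inside |z| < 5: 3, 3
Step 4: Jensen sum = log(5/3) + log(5/3) = 1.0217
Step 5: n(R) = number of terms in the Jensen sum = count of zeros inside |z| < 5 = 2

2


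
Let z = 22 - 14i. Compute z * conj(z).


Step 1: conj(z) = 22 + 14i
Step 2: z * conj(z) = 22^2 + (-14)^2
Step 3: = 484 + 196 = 680

680


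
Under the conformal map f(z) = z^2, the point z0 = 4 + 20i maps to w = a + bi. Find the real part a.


Step 1: z0 = 4 + 20i
Step 2: z0^2 = 4^2 - 20^2 + 160i
Step 3: real part = 16 - 400 = -384

-384


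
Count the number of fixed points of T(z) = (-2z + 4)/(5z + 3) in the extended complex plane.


Step 1: Fixed points satisfy T(z) = z
Step 2: 5z^2 + 5z - 4 = 0
Step 3: Discriminant = 5^2 - 4*5*(-4) = 105
Step 4: Number of fixed points = 2

2


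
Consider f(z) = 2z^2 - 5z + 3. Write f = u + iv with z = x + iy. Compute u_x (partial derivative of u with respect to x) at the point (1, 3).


Step 1: f(z) = 2(x+iy)^2 - 5(x+iy) + 3
Step 2: u = 2(x^2 - y^2) - 5x + 3
Step 3: u_x = 4x - 5
Step 4: At (1, 3): u_x = 4 - 5 = -1

-1


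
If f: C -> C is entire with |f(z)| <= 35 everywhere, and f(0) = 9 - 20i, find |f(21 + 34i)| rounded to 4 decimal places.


Step 1: By Liouville's theorem, a bounded entire function is constant.
Step 2: f(z) = f(0) = 9 - 20i for all z.
Step 3: |f(w)| = |9 - 20i| = sqrt(81 + 400)
Step 4: = 21.9317

21.9317


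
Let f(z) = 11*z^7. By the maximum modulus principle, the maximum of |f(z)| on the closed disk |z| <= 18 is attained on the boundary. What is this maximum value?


Step 1: On |z| = 18, |f(z)| = 11 * |z|^7 = 11 * 18^7
Step 2: By maximum modulus principle, maximum is on boundary.
Step 3: Maximum = 11 * 612220032 = 6734420352

6734420352


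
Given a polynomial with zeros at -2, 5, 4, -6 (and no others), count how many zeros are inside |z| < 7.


Step 1: Check each root:
  z = -2: |-2| = 2 < 7
  z = 5: |5| = 5 < 7
  z = 4: |4| = 4 < 7
  z = -6: |-6| = 6 < 7
Step 2: Count = 4

4


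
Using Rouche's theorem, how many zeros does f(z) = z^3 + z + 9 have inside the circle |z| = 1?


Step 1: On |z| = 1 the three terms have sizes |z^3| = 1^3 = 1, |z| = 1, |9| = 9
Step 2: The dominant term is g(z) = 9; let h(z) = z^3 + z so f = g + h
Step 3: On |z| = 1: |g| = 9 and |h| <= 1 + 1 = 2
Step 4: Since 9 > 2, |h| < |g| on |z| = 1, so by Rouche f has the same number of zeros as g inside |z| < 1
Step 5: g(z) = 9 is a nonzero constant with no zeros inside |z| < 1. Answer = 0

0


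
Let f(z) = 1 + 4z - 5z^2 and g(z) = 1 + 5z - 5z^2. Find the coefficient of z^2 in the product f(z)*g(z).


Step 1: z^2 term in f*g comes from: (1)*(-5z^2) + (4z)*(5z) + (-5z^2)*(1)
Step 2: = -5 + 20 - 5
Step 3: = 10

10


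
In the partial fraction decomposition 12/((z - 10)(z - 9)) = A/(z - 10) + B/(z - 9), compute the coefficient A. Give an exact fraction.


Step 1: Multiply both sides by (z - 10) and set z = 10
Step 2: A = 12 / (10 - 9)
Step 3: A = 12 / 1
Step 4: A = 12

12


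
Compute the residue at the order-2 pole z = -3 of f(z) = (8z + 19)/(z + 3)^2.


Step 1: Pole of order 2 at z = -3
Step 2: Res = lim d/dz [(z + 3)^2 * f(z)] as z -> -3
Step 3: (z + 3)^2 * f(z) = 8z + 19
Step 4: d/dz[8z + 19] = 8

8


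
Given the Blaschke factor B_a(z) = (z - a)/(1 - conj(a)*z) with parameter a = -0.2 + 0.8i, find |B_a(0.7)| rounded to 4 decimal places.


Step 1: Numerator z0 - a = 0.7 - (-0.2 + 0.8i) = 0.9 - 0.8i
Step 2: Denominator 1 - conj(a)*z0 = 1 - (-0.2 - 0.8i)*0.7 = 1.14 + 0.56i
Step 3: |z0 - a|^2 = 0.9^2 + (-0.8)^2 = 1.45; |1 - conj(a)*z0|^2 = 1.14^2 + 0.56^2 = 1.6132
Step 4: |B_a(0.7)| = sqrt(1.45 / 1.6132) = sqrt(0.898835)
Step 5: = 0.9481

0.9481


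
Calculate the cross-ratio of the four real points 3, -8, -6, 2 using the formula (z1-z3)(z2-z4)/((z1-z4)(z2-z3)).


Step 1: (z1-z3)(z2-z4) = 9 * (-10) = -90
Step 2: (z1-z4)(z2-z3) = 1 * (-2) = -2
Step 3: Cross-ratio = 90/2 = 45

45


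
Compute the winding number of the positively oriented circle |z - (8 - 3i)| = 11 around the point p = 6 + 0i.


Step 1: Center c = (8, -3), radius = 11
Step 2: |p - c|^2 = (-2)^2 + 3^2 = 13
Step 3: r^2 = 121
Step 4: |p-c| < r so winding number = 1

1


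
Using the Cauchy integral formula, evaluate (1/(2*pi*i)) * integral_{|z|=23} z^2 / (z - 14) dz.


Step 1: f(z) = z^2, a = 14 is inside |z| = 23
Step 2: By Cauchy integral formula: (1/(2pi*i)) * integral = f(a)
Step 3: f(14) = 14^2 = 196

196


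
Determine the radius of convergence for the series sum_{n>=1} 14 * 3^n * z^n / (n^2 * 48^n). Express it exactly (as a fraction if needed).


Step 1: General term a_n = 14 * 3^n / (n^2 * 48^n)
Step 2: By the root test, |a_n|^(1/n) = 14^(1/n) * 3 / (n^(2/n) * 48) -> 3/48 as n -> infinity (since 14^(1/n) -> 1 and n^(2/n) -> 1)
Step 3: R = 1/lim|a_n|^(1/n) = 48/3 = 16

16


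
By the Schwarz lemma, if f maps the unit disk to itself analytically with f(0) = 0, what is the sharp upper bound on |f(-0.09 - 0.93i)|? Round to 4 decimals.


Step 1: Schwarz lemma: if f: D -> D is analytic with f(0) = 0, then |f(z)| <= |z| for all z in D, and this is sharp (f(z) = z).
Step 2: |z0|^2 = (-0.09)^2 + (-0.93)^2 = 0.873
Step 3: |z0| = sqrt(0.873) = 0.934345
Step 4: Best bound = |z0| = 0.9343

0.9343


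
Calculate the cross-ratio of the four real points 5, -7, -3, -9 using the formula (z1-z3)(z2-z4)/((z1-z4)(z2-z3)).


Step 1: (z1-z3)(z2-z4) = 8 * 2 = 16
Step 2: (z1-z4)(z2-z3) = 14 * (-4) = -56
Step 3: Cross-ratio = -16/56 = -2/7

-2/7


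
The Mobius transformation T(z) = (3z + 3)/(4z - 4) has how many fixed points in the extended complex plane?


Step 1: Fixed points satisfy T(z) = z
Step 2: 4z^2 - 7z - 3 = 0
Step 3: Discriminant = (-7)^2 - 4*4*(-3) = 97
Step 4: Number of fixed points = 2

2


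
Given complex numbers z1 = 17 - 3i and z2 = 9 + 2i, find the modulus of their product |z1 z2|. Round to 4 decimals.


Step 1: |z1| = sqrt(17^2 + (-3)^2) = sqrt(298)
Step 2: |z2| = sqrt(9^2 + 2^2) = sqrt(85)
Step 3: |z1*z2| = |z1|*|z2| = sqrt(298) * sqrt(85) = sqrt(298 * 85) = sqrt(25330)
Step 4: = 159.154

159.154


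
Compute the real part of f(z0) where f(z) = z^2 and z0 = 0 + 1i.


Step 1: z0 = 0 + 1i
Step 2: z0^2 = 0^2 - 1^2 + 0i
Step 3: real part = 0 - 1 = -1

-1


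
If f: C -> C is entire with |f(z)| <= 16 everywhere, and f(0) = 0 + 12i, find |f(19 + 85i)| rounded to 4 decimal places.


Step 1: By Liouville's theorem, a bounded entire function is constant.
Step 2: f(z) = f(0) = 0 + 12i for all z.
Step 3: |f(w)| = |0 + 12i| = sqrt(0 + 144)
Step 4: = 12.0

12.0


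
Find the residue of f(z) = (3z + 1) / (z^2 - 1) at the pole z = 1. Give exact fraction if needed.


Step 1: Q(z) = z^2 - 1 = (z - 1)(z + 1)
Step 2: Q'(z) = 2z
Step 3: Q'(1) = 2, P(1) = 4
Step 4: Res = P(1)/Q'(1) = 4/2 = 2

2


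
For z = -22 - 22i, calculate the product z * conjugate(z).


Step 1: conj(z) = -22 + 22i
Step 2: z * conj(z) = (-22)^2 + (-22)^2
Step 3: = 484 + 484 = 968

968


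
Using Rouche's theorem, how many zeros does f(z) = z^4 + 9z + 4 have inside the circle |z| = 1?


Step 1: On |z| = 1 the three terms have sizes |z^4| = 1^4 = 1, |9z| = 9*1 = 9, |4| = 4
Step 2: The dominant term is g(z) = 9z; let h(z) = z^4 + 4 so f = g + h
Step 3: On |z| = 1: |g| = 9 and |h| <= 1 + 4 = 5
Step 4: Since 9 > 5, |h| < |g| on |z| = 1, so by Rouche f has the same number of zeros as g inside |z| < 1
Step 5: g(z) = 9z has 1 zero (at the origin, multiplicity 1) inside |z| < 1. Answer = 1

1


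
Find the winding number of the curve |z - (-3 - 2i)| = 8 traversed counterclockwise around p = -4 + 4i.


Step 1: Center c = (-3, -2), radius = 8
Step 2: |p - c|^2 = (-1)^2 + 6^2 = 37
Step 3: r^2 = 64
Step 4: |p-c| < r so winding number = 1

1


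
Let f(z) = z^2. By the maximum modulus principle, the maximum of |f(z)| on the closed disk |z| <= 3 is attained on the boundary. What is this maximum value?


Step 1: On |z| = 3, |f(z)| = |z|^2 = 3^2
Step 2: By maximum modulus principle, maximum is on boundary.
Step 3: Maximum = 9 = 9

9


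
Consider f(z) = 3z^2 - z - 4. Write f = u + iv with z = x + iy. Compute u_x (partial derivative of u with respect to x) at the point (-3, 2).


Step 1: f(z) = 3(x+iy)^2 - (x+iy) - 4
Step 2: u = 3(x^2 - y^2) - x - 4
Step 3: u_x = 6x - 1
Step 4: At (-3, 2): u_x = -18 - 1 = -19

-19


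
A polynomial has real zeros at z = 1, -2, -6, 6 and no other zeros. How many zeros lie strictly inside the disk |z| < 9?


Step 1: Check each root:
  z = 1: |1| = 1 < 9
  z = -2: |-2| = 2 < 9
  z = -6: |-6| = 6 < 9
  z = 6: |6| = 6 < 9
Step 2: Count = 4

4


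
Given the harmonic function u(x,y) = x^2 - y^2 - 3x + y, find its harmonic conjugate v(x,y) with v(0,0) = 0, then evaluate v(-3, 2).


Step 1: v_x = -u_y = 2y - 1
Step 2: v_y = u_x = 2x - 3
Step 3: v = 2xy - x - 3y + C
Step 4: v(0,0) = 0 => C = 0
Step 5: v(-3, 2) = -15

-15


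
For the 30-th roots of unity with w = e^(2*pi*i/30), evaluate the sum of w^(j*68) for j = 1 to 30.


Step 1: The sum sum_{j=1}^{n} w^(k*j) equals n if n | k, else 0.
Step 2: Here n = 30, k = 68
Step 3: Does n divide k? 30 | 68 -> False
Step 4: Sum = 0

0


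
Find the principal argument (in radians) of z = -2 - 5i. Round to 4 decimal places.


Step 1: z = -2 - 5i
Step 2: arg(z) = atan2(-5, -2)
Step 3: arg(z) = -1.9513

-1.9513


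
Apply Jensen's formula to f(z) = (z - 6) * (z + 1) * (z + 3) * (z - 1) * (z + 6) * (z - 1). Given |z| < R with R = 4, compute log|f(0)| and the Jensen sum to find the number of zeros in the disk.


Jensen's formula: (1/2pi)*integral log|f(Re^it)|dt = log|f(0)| + sum_{|a_k|<R} log(R/|a_k|)
Step 1: f(0) = (-6) * 1 * 3 * (-1) * 6 * (-1) = -108
Step 2: log|f(0)| = log|6| + log|-1| + log|-3| + log|1| + log|-6| + log|1| = 4.6821
Step 3: Zeros inside |z| < 4: -1, -3, 1, 1
Step 4: Jensen sum = log(4/1) + log(4/3) + log(4/1) + log(4/1) = 4.4466
Step 5: n(R) = number of terms in the Jensen sum = count of zeros inside |z| < 4 = 4

4


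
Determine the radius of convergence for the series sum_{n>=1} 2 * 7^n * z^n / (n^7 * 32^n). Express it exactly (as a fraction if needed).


Step 1: General term a_n = 2 * 7^n / (n^7 * 32^n)
Step 2: By the root test, |a_n|^(1/n) = 2^(1/n) * 7 / (n^(7/n) * 32) -> 7/32 as n -> infinity (since 2^(1/n) -> 1 and n^(7/n) -> 1)
Step 3: R = 1/lim|a_n|^(1/n) = 32/7

32/7


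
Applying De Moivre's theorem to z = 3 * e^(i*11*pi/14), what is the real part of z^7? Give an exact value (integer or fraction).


Step 1: By De Moivre's theorem, z^7 = 3^7 * e^(i*7*11*pi/14) = 2187 * (cos(11*pi/2) + i*sin(11*pi/2))
Step 2: |z|^7 = 3^7 = 2187
Step 3: Reduce the angle mod 2*pi: 11*pi/2 - 4*pi = 3*pi/2
Step 4: cos(3*pi/2) = 0
Step 5: Re(z^7) = 2187 * 0 = 0

0


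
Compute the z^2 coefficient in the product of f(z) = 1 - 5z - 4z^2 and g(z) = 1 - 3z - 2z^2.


Step 1: z^2 term in f*g comes from: (1)*(-2z^2) + (-5z)*(-3z) + (-4z^2)*(1)
Step 2: = -2 + 15 - 4
Step 3: = 9

9


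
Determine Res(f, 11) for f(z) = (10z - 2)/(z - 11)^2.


Step 1: Pole of order 2 at z = 11
Step 2: Res = lim d/dz [(z - 11)^2 * f(z)] as z -> 11
Step 3: (z - 11)^2 * f(z) = 10z - 2
Step 4: d/dz[10z - 2] = 10

10


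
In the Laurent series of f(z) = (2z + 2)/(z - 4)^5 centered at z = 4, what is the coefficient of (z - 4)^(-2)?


Step 1: Write the numerator in powers of (z - 4): 2z + 2 = 2(z - 4) + (2*4 + 2) = 2(z - 4) + 10
Step 2: Divide by (z - 4)^5: f(z) = 10(z - 4)^(-5) + 2(z - 4)^(-4)
Step 3: This finite sum is the Laurent series of f about z = 4.
Step 4: Only the powers -5 and -4 appear, so the coefficient of (z - 4)^(-2) = 0

0


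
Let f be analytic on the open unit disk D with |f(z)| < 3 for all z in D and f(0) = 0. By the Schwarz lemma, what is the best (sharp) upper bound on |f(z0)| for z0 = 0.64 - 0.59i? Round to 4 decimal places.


Step 1: g = f/3 maps D -> D with g(0) = 0, so by the Schwarz lemma |g(z)| <= |z|, i.e. |f(z)| <= 3|z|; this is sharp (f(z) = 3z).
Step 2: |z0|^2 = 0.64^2 + (-0.59)^2 = 0.7577
Step 3: |z0| = sqrt(0.7577) = 0.87046
Step 4: Best bound = 3 * |z0| = 3 * 0.87046 = 2.6114

2.6114


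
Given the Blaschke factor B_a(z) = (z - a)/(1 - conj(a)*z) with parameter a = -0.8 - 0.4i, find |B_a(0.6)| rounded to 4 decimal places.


Step 1: Numerator z0 - a = 0.6 - (-0.8 - 0.4i) = 1.4 + 0.4i
Step 2: Denominator 1 - conj(a)*z0 = 1 - (-0.8 + 0.4i)*0.6 = 1.48 - 0.24i
Step 3: |z0 - a|^2 = 1.4^2 + 0.4^2 = 2.12; |1 - conj(a)*z0|^2 = 1.48^2 + (-0.24)^2 = 2.248
Step 4: |B_a(0.6)| = sqrt(2.12 / 2.248) = sqrt(0.94306)
Step 5: = 0.9711

0.9711


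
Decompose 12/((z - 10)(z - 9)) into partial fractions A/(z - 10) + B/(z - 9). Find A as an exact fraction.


Step 1: Multiply both sides by (z - 10) and set z = 10
Step 2: A = 12 / (10 - 9)
Step 3: A = 12 / 1
Step 4: A = 12

12


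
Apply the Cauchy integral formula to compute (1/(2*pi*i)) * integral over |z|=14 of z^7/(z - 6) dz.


Step 1: f(z) = z^7, a = 6 is inside |z| = 14
Step 2: By Cauchy integral formula: (1/(2pi*i)) * integral = f(a)
Step 3: f(6) = 6^7 = 279936

279936


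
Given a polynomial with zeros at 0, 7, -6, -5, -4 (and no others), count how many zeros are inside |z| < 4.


Step 1: Check each root:
  z = 0: |0| = 0 < 4
  z = 7: |7| = 7 >= 4
  z = -6: |-6| = 6 >= 4
  z = -5: |-5| = 5 >= 4
  z = -4: |-4| = 4 >= 4
Step 2: Count = 1

1


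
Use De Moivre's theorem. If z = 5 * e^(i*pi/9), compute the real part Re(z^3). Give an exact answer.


Step 1: By De Moivre's theorem, z^3 = 5^3 * e^(i*3*pi/9) = 125 * (cos(pi/3) + i*sin(pi/3))
Step 2: |z|^3 = 5^3 = 125
Step 3: The angle pi/3 already lies in [0, 2*pi)
Step 4: cos(pi/3) = 1/2
Step 5: Re(z^3) = 125 * 1/2 = 125/2

125/2


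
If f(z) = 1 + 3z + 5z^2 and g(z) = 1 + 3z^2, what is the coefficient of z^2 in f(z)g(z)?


Step 1: z^2 term in f*g comes from: (1)*(3z^2) + (3z)*(0) + (5z^2)*(1)
Step 2: = 3 + 0 + 5
Step 3: = 8

8


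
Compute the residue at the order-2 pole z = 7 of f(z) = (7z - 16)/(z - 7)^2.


Step 1: Pole of order 2 at z = 7
Step 2: Res = lim d/dz [(z - 7)^2 * f(z)] as z -> 7
Step 3: (z - 7)^2 * f(z) = 7z - 16
Step 4: d/dz[7z - 16] = 7

7


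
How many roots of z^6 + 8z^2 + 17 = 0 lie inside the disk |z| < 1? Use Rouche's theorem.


Step 1: On |z| = 1 the three terms have sizes |z^6| = 1^6 = 1, |8z^2| = 8*1^2 = 8, |17| = 17
Step 2: The dominant term is g(z) = 17; let h(z) = z^6 + 8z^2 so f = g + h
Step 3: On |z| = 1: |g| = 17 and |h| <= 1 + 8 = 9
Step 4: Since 17 > 9, |h| < |g| on |z| = 1, so by Rouche f has the same number of zeros as g inside |z| < 1
Step 5: g(z) = 17 is a nonzero constant with no zeros inside |z| < 1. Answer = 0

0


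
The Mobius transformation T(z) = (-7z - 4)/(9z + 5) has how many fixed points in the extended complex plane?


Step 1: Fixed points satisfy T(z) = z
Step 2: 9z^2 + 12z + 4 = 0
Step 3: Discriminant = 12^2 - 4*9*4 = 0
Step 4: Number of fixed points = 1

1


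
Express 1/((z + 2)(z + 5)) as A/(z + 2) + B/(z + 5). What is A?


Step 1: Multiply both sides by (z + 2) and set z = -2
Step 2: A = 1 / (-2 + 5)
Step 3: A = 1 / 3
Step 4: A = 1/3

1/3


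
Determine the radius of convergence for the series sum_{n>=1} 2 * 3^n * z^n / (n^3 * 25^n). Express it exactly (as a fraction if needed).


Step 1: General term a_n = 2 * 3^n / (n^3 * 25^n)
Step 2: By the root test, |a_n|^(1/n) = 2^(1/n) * 3 / (n^(3/n) * 25) -> 3/25 as n -> infinity (since 2^(1/n) -> 1 and n^(3/n) -> 1)
Step 3: R = 1/lim|a_n|^(1/n) = 25/3

25/3


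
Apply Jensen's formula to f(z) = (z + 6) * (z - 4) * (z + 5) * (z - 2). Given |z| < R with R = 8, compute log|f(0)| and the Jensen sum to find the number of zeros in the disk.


Jensen's formula: (1/2pi)*integral log|f(Re^it)|dt = log|f(0)| + sum_{|a_k|<R} log(R/|a_k|)
Step 1: f(0) = 6 * (-4) * 5 * (-2) = 240
Step 2: log|f(0)| = log|-6| + log|4| + log|-5| + log|2| = 5.4806
Step 3: Zeros inside |z| < 8: -6, 4, -5, 2
Step 4: Jensen sum = log(8/6) + log(8/4) + log(8/5) + log(8/2) = 2.8371
Step 5: n(R) = number of terms in the Jensen sum = count of zeros inside |z| < 8 = 4

4


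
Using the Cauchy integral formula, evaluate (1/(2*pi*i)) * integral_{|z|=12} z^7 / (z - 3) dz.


Step 1: f(z) = z^7, a = 3 is inside |z| = 12
Step 2: By Cauchy integral formula: (1/(2pi*i)) * integral = f(a)
Step 3: f(3) = 3^7 = 2187

2187


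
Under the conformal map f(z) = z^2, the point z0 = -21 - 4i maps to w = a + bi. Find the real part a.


Step 1: z0 = -21 - 4i
Step 2: z0^2 = (-21)^2 - (-4)^2 + 168i
Step 3: real part = 441 - 16 = 425

425


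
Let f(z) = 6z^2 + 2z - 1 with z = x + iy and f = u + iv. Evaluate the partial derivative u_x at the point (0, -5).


Step 1: f(z) = 6(x+iy)^2 + 2(x+iy) - 1
Step 2: u = 6(x^2 - y^2) + 2x - 1
Step 3: u_x = 12x + 2
Step 4: At (0, -5): u_x = 0 + 2 = 2

2


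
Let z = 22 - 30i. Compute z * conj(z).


Step 1: conj(z) = 22 + 30i
Step 2: z * conj(z) = 22^2 + (-30)^2
Step 3: = 484 + 900 = 1384

1384


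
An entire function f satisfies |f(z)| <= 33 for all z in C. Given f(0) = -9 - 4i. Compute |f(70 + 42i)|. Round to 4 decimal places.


Step 1: By Liouville's theorem, a bounded entire function is constant.
Step 2: f(z) = f(0) = -9 - 4i for all z.
Step 3: |f(w)| = |-9 - 4i| = sqrt(81 + 16)
Step 4: = 9.8489

9.8489
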